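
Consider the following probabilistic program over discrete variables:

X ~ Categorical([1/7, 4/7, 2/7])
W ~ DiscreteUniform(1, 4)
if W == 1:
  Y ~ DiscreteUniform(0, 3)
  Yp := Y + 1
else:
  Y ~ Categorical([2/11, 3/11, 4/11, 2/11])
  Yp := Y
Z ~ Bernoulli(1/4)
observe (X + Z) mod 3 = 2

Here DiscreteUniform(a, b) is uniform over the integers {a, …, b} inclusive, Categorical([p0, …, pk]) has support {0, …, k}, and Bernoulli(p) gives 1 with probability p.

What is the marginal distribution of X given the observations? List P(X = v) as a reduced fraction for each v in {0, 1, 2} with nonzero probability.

Enumerate traces; 32 have nonzero weight after conditioning:
  (X=1, W=1, Y=0, Z=1) weight 1/112
  (X=1, W=1, Y=1, Z=1) weight 1/112
  (X=1, W=1, Y=2, Z=1) weight 1/112
  (X=1, W=1, Y=3, Z=1) weight 1/112
  (X=1, W=2, Y=0, Z=1) weight 1/154
  (X=1, W=2, Y=1, Z=1) weight 3/308
  (X=1, W=2, Y=2, Z=1) weight 1/77
  (X=1, W=2, Y=3, Z=1) weight 1/154
  (X=2, W=1, Y=0, Z=0) weight 3/224
  … 23 more
Group by X:
  weight(X=1) = 1/7
  weight(X=2) = 3/14
Total weight = 1/7 + 3/14 = 5/14
P(X=1 | obs) = 1/7 / 5/14 = 2/5
P(X=2 | obs) = 3/14 / 5/14 = 3/5

P(X=1) = 2/5, P(X=2) = 3/5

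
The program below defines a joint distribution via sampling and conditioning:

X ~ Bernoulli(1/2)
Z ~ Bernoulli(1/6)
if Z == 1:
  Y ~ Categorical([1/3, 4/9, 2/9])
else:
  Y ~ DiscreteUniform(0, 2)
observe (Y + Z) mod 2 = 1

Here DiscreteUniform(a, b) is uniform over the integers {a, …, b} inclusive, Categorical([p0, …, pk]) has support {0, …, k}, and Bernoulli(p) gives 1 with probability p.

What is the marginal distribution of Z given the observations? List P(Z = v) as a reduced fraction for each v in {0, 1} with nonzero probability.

P(Z=0) = 3/4, P(Z=1) = 1/4

Enumerate traces; 6 have nonzero weight after conditioning:
  (X=0, Z=0, Y=1) weight 5/36
  (X=0, Z=1, Y=0) weight 1/36
  (X=0, Z=1, Y=2) weight 1/54
  (X=1, Z=0, Y=1) weight 5/36
  (X=1, Z=1, Y=0) weight 1/36
  (X=1, Z=1, Y=2) weight 1/54
Group by Z:
  weight(Z=0) = 5/18
  weight(Z=1) = 5/54
Total weight = 5/18 + 5/54 = 10/27
P(Z=0 | obs) = 5/18 / 10/27 = 3/4
P(Z=1 | obs) = 5/54 / 10/27 = 1/4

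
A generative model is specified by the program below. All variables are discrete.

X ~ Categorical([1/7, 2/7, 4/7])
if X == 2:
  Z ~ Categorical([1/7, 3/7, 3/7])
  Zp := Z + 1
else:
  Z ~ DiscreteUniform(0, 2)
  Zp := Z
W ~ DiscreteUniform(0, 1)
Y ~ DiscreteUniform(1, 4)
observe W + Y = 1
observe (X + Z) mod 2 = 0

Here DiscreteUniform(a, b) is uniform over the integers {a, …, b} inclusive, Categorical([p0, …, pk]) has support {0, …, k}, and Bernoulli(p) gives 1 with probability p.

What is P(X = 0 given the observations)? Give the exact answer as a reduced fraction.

Enumerate traces; 5 have nonzero weight after conditioning:
  (X=0, Z=0, W=0, Y=1) weight 1/168
  (X=0, Z=2, W=0, Y=1) weight 1/168
  (X=1, Z=1, W=0, Y=1) weight 1/84
  (X=2, Z=0, W=0, Y=1) weight 1/98
  (X=2, Z=2, W=0, Y=1) weight 3/98
Group by X:
  weight(X=0) = 1/84
  weight(X=1) = 1/84
  weight(X=2) = 2/49
Total weight = 1/84 + 1/84 + 2/49 = 19/294
P(X=0 | obs) = 1/84 / 19/294 = 7/38
P(X=1 | obs) = 1/84 / 19/294 = 7/38
P(X=2 | obs) = 2/49 / 19/294 = 12/19

P(X = 0 | obs) = 7/38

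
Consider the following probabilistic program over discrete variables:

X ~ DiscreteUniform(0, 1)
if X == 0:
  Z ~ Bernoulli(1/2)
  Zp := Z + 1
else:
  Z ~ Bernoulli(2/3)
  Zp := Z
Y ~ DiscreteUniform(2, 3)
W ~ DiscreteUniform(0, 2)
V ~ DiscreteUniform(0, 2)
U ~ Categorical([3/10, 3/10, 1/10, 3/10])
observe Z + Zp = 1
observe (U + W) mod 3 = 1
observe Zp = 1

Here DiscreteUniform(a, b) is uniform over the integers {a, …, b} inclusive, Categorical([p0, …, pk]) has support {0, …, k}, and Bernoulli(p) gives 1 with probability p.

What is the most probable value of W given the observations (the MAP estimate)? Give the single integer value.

Enumerate traces; 24 have nonzero weight after conditioning:
  (X=0, Z=0, Y=2, W=0, V=0, U=1) weight 1/240
  (X=0, Z=0, Y=2, W=0, V=1, U=1) weight 1/240
  (X=0, Z=0, Y=2, W=0, V=2, U=1) weight 1/240
  (X=0, Z=0, Y=2, W=1, V=0, U=0) weight 1/240
  (X=0, Z=0, Y=2, W=1, V=0, U=3) weight 1/240
  (X=0, Z=0, Y=2, W=1, V=1, U=0) weight 1/240
  (X=0, Z=0, Y=2, W=1, V=1, U=3) weight 1/240
  (X=0, Z=0, Y=2, W=1, V=2, U=0) weight 1/240
  (X=0, Z=0, Y=2, W=2, V=0, U=2) weight 1/720
  … 15 more
Group by W:
  weight(W=0) = 1/40
  weight(W=1) = 1/20
  weight(W=2) = 1/120
Total weight = 1/40 + 1/20 + 1/120 = 1/12
P(W=0 | obs) = 1/40 / 1/12 = 3/10
P(W=1 | obs) = 1/20 / 1/12 = 3/5
P(W=2 | obs) = 1/120 / 1/12 = 1/10
argmax = 1

argmax_v P(W = v | obs) = 1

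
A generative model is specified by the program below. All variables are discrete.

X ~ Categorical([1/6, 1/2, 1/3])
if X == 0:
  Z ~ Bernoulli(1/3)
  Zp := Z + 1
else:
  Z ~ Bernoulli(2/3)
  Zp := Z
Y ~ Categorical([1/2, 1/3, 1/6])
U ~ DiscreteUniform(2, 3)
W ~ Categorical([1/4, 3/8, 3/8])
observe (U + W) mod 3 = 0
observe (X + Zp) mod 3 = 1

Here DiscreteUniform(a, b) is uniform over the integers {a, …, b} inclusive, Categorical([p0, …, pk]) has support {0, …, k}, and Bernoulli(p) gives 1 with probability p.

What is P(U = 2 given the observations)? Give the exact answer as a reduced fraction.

P(U = 2 | obs) = 3/5

Enumerate traces; 12 have nonzero weight after conditioning:
  (X=0, Z=0, Y=0, U=2, W=1) weight 1/96
  (X=0, Z=0, Y=0, U=3, W=0) weight 1/144
  (X=0, Z=0, Y=1, U=2, W=1) weight 1/144
  (X=0, Z=0, Y=1, U=3, W=0) weight 1/216
  (X=0, Z=0, Y=2, U=2, W=1) weight 1/288
  (X=0, Z=0, Y=2, U=3, W=0) weight 1/432
  (X=1, Z=0, Y=0, U=2, W=1) weight 1/64
  (X=1, Z=0, Y=0, U=3, W=0) weight 1/96
  … 4 more
Group by U:
  weight(U=2) = 5/96
  weight(U=3) = 5/144
Total weight = 5/96 + 5/144 = 25/288
P(U=2 | obs) = 5/96 / 25/288 = 3/5
P(U=3 | obs) = 5/144 / 25/288 = 2/5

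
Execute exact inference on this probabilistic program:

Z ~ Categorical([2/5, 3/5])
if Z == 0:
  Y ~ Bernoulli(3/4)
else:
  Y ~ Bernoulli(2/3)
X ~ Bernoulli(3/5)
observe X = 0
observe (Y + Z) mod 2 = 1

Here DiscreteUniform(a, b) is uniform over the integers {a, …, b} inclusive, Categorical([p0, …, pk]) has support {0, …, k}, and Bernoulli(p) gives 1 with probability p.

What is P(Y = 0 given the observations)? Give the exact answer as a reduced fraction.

Enumerate traces; 2 have nonzero weight after conditioning:
  (Z=0, Y=1, X=0) weight 3/25
  (Z=1, Y=0, X=0) weight 2/25
Group by Y:
  weight(Y=0) = 2/25
  weight(Y=1) = 3/25
Total weight = 2/25 + 3/25 = 1/5
P(Y=0 | obs) = 2/25 / 1/5 = 2/5
P(Y=1 | obs) = 3/25 / 1/5 = 3/5

P(Y = 0 | obs) = 2/5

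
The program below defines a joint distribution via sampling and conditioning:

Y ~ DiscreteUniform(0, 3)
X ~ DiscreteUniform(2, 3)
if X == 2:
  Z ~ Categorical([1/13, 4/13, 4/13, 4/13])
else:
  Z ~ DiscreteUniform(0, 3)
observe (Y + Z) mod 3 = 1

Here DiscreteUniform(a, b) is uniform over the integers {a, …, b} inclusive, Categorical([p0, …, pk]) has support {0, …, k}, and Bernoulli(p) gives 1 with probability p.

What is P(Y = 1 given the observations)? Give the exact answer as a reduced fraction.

P(Y = 1 | obs) = 46/133

Enumerate traces; 10 have nonzero weight after conditioning:
  (Y=0, X=2, Z=1) weight 1/26
  (Y=0, X=3, Z=1) weight 1/32
  (Y=1, X=2, Z=0) weight 1/104
  (Y=1, X=2, Z=3) weight 1/26
  (Y=1, X=3, Z=0) weight 1/32
  (Y=1, X=3, Z=3) weight 1/32
  (Y=2, X=2, Z=2) weight 1/26
  (Y=2, X=3, Z=2) weight 1/32
  (Y=3, X=2, Z=1) weight 1/26
  … 1 more
Group by Y:
  weight(Y=0) = 29/416
  weight(Y=1) = 23/208
  weight(Y=2) = 29/416
  weight(Y=3) = 29/416
Total weight = 29/416 + 23/208 + 29/416 + 29/416 = 133/416
P(Y=0 | obs) = 29/416 / 133/416 = 29/133
P(Y=1 | obs) = 23/208 / 133/416 = 46/133
P(Y=2 | obs) = 29/416 / 133/416 = 29/133
P(Y=3 | obs) = 29/416 / 133/416 = 29/133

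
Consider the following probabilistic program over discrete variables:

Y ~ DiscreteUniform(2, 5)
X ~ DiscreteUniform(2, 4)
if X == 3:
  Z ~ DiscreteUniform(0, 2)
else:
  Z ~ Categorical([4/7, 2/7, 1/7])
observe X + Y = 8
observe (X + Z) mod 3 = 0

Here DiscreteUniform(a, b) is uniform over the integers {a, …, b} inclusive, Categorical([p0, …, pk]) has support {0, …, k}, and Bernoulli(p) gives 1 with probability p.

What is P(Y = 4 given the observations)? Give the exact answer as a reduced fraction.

P(Y = 4 | obs) = 3/10

Enumerate traces; 2 have nonzero weight after conditioning:
  (Y=4, X=4, Z=2) weight 1/84
  (Y=5, X=3, Z=0) weight 1/36
Group by Y:
  weight(Y=4) = 1/84
  weight(Y=5) = 1/36
Total weight = 1/84 + 1/36 = 5/126
P(Y=4 | obs) = 1/84 / 5/126 = 3/10
P(Y=5 | obs) = 1/36 / 5/126 = 7/10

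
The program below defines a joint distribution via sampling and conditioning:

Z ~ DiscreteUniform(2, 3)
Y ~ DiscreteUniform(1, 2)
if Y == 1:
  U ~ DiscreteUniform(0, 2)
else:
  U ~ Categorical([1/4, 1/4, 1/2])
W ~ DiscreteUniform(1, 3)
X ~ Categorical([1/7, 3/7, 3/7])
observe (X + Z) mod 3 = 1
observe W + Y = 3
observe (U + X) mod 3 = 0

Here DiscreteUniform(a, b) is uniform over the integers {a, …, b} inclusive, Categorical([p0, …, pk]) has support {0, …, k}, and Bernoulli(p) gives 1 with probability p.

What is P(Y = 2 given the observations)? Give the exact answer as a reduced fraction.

P(Y = 2 | obs) = 9/17

Enumerate traces; 4 have nonzero weight after conditioning:
  (Z=2, Y=1, U=1, W=2, X=2) weight 1/84
  (Z=2, Y=2, U=1, W=1, X=2) weight 1/112
  (Z=3, Y=1, U=2, W=2, X=1) weight 1/84
  (Z=3, Y=2, U=2, W=1, X=1) weight 1/56
Group by Y:
  weight(Y=1) = 1/42
  weight(Y=2) = 3/112
Total weight = 1/42 + 3/112 = 17/336
P(Y=1 | obs) = 1/42 / 17/336 = 8/17
P(Y=2 | obs) = 3/112 / 17/336 = 9/17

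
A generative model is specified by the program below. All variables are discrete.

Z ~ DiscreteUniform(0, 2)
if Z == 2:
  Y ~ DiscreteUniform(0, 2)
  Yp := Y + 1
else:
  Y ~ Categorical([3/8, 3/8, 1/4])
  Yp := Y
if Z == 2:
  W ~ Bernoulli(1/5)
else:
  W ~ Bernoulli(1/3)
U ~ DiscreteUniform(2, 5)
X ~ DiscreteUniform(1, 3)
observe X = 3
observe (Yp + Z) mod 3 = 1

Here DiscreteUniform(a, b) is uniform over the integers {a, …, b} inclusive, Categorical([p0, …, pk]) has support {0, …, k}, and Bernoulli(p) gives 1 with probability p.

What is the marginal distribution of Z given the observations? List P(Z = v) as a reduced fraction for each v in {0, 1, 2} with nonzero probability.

P(Z=0) = 9/26, P(Z=1) = 9/26, P(Z=2) = 4/13

Enumerate traces; 24 have nonzero weight after conditioning:
  (Z=0, Y=1, W=0, U=2, X=3) weight 1/144
  (Z=0, Y=1, W=0, U=3, X=3) weight 1/144
  (Z=0, Y=1, W=0, U=4, X=3) weight 1/144
  (Z=0, Y=1, W=0, U=5, X=3) weight 1/144
  (Z=0, Y=1, W=1, U=2, X=3) weight 1/288
  (Z=0, Y=1, W=1, U=3, X=3) weight 1/288
  (Z=0, Y=1, W=1, U=4, X=3) weight 1/288
  (Z=0, Y=1, W=1, U=5, X=3) weight 1/288
  (Z=1, Y=0, W=0, U=2, X=3) weight 1/144
  (Z=2, Y=1, W=0, U=2, X=3) weight 1/135
  … 14 more
Group by Z:
  weight(Z=0) = 1/24
  weight(Z=1) = 1/24
  weight(Z=2) = 1/27
Total weight = 1/24 + 1/24 + 1/27 = 13/108
P(Z=0 | obs) = 1/24 / 13/108 = 9/26
P(Z=1 | obs) = 1/24 / 13/108 = 9/26
P(Z=2 | obs) = 1/27 / 13/108 = 4/13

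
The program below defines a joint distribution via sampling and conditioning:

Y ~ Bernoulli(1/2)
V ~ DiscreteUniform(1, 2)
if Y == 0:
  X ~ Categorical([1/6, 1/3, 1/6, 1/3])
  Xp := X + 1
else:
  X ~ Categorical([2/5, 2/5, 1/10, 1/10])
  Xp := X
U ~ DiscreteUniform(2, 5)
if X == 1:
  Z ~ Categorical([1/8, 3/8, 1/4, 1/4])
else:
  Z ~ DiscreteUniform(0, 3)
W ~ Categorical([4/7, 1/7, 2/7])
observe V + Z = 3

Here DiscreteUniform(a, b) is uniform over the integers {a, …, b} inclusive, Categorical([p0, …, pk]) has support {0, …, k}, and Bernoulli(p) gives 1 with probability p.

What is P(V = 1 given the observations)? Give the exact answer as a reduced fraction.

P(V = 1 | obs) = 60/131

Enumerate traces; 192 have nonzero weight after conditioning:
  (Y=0, V=1, X=0, U=2, Z=2, W=0) weight 1/672
  (Y=0, V=1, X=0, U=2, Z=2, W=1) weight 1/2688
  (Y=0, V=1, X=0, U=2, Z=2, W=2) weight 1/1344
  (Y=0, V=1, X=0, U=3, Z=2, W=0) weight 1/672
  (Y=0, V=1, X=0, U=3, Z=2, W=1) weight 1/2688
  (Y=0, V=1, X=0, U=3, Z=2, W=2) weight 1/1344
  (Y=0, V=1, X=0, U=4, Z=2, W=0) weight 1/672
  (Y=0, V=1, X=0, U=4, Z=2, W=1) weight 1/2688
  (Y=0, V=2, X=0, U=2, Z=1, W=0) weight 1/672
  … 183 more
Group by V:
  weight(V=1) = 1/8
  weight(V=2) = 71/480
Total weight = 1/8 + 71/480 = 131/480
P(V=1 | obs) = 1/8 / 131/480 = 60/131
P(V=2 | obs) = 71/480 / 131/480 = 71/131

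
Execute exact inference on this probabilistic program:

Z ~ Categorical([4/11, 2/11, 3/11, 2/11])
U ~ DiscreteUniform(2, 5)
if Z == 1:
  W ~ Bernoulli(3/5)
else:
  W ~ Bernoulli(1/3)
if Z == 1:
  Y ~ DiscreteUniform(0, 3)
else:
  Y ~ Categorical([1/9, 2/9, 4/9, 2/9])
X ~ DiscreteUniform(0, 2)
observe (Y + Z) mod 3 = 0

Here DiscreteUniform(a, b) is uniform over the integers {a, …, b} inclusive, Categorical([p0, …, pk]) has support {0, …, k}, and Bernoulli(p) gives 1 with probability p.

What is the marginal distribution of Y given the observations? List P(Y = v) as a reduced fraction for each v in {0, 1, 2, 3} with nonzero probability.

Enumerate traces; 144 have nonzero weight after conditioning:
  (Z=0, U=2, W=0, Y=0, X=0) weight 2/891
  (Z=0, U=2, W=0, Y=0, X=1) weight 2/891
  (Z=0, U=2, W=0, Y=0, X=2) weight 2/891
  (Z=0, U=2, W=0, Y=3, X=0) weight 4/891
  (Z=0, U=2, W=0, Y=3, X=1) weight 4/891
  (Z=0, U=2, W=0, Y=3, X=2) weight 4/891
  (Z=0, U=2, W=1, Y=0, X=0) weight 1/891
  (Z=0, U=2, W=1, Y=0, X=1) weight 1/891
  (Z=1, U=2, W=0, Y=2, X=0) weight 1/660
  (Z=2, U=2, W=0, Y=1, X=0) weight 1/297
  … 134 more
Group by Y:
  weight(Y=0) = 2/33
  weight(Y=1) = 2/33
  weight(Y=2) = 1/22
  weight(Y=3) = 4/33
Total weight = 2/33 + 2/33 + 1/22 + 4/33 = 19/66
P(Y=0 | obs) = 2/33 / 19/66 = 4/19
P(Y=1 | obs) = 2/33 / 19/66 = 4/19
P(Y=2 | obs) = 1/22 / 19/66 = 3/19
P(Y=3 | obs) = 4/33 / 19/66 = 8/19

P(Y=0) = 4/19, P(Y=1) = 4/19, P(Y=2) = 3/19, P(Y=3) = 8/19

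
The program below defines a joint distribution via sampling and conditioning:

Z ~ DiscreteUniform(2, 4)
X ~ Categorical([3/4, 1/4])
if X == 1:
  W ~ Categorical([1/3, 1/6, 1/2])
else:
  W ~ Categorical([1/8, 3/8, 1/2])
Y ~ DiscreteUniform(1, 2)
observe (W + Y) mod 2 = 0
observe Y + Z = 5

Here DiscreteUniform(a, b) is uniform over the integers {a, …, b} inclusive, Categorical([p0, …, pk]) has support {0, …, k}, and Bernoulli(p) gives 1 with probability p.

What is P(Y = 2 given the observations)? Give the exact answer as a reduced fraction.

Enumerate traces; 6 have nonzero weight after conditioning:
  (Z=3, X=0, W=0, Y=2) weight 1/64
  (Z=3, X=0, W=2, Y=2) weight 1/16
  (Z=3, X=1, W=0, Y=2) weight 1/72
  (Z=3, X=1, W=2, Y=2) weight 1/48
  (Z=4, X=0, W=1, Y=1) weight 3/64
  (Z=4, X=1, W=1, Y=1) weight 1/144
Group by Y:
  weight(Y=1) = 31/576
  weight(Y=2) = 65/576
Total weight = 31/576 + 65/576 = 1/6
P(Y=1 | obs) = 31/576 / 1/6 = 31/96
P(Y=2 | obs) = 65/576 / 1/6 = 65/96

P(Y = 2 | obs) = 65/96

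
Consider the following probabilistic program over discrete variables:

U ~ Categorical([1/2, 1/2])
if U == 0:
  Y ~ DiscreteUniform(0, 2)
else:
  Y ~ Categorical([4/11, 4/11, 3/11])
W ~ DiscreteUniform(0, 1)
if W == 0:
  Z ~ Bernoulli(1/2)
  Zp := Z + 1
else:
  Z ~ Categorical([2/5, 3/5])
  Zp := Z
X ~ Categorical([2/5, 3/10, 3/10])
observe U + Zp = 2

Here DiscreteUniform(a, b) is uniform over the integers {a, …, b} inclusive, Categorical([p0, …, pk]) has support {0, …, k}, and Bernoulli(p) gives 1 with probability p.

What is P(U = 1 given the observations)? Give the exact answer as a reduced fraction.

Enumerate traces; 27 have nonzero weight after conditioning:
  (U=0, Y=0, W=0, Z=1, X=0) weight 1/60
  (U=0, Y=0, W=0, Z=1, X=1) weight 1/80
  (U=0, Y=0, W=0, Z=1, X=2) weight 1/80
  (U=0, Y=1, W=0, Z=1, X=0) weight 1/60
  (U=0, Y=1, W=0, Z=1, X=1) weight 1/80
  (U=0, Y=1, W=0, Z=1, X=2) weight 1/80
  (U=0, Y=2, W=0, Z=1, X=0) weight 1/60
  (U=0, Y=2, W=0, Z=1, X=1) weight 1/80
  (U=1, Y=0, W=0, Z=0, X=0) weight 1/55
  … 18 more
Group by U:
  weight(U=0) = 1/8
  weight(U=1) = 11/40
Total weight = 1/8 + 11/40 = 2/5
P(U=0 | obs) = 1/8 / 2/5 = 5/16
P(U=1 | obs) = 11/40 / 2/5 = 11/16

P(U = 1 | obs) = 11/16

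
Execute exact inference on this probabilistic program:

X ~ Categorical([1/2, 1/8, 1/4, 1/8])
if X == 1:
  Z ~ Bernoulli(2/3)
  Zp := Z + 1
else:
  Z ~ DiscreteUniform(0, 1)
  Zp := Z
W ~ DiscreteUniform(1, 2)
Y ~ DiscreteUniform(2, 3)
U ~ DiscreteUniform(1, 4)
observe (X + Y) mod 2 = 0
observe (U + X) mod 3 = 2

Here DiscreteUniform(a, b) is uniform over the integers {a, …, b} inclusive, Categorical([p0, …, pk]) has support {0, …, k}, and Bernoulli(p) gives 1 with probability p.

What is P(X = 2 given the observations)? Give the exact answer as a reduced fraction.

Enumerate traces; 20 have nonzero weight after conditioning:
  (X=0, Z=0, W=1, Y=2, U=2) weight 1/64
  (X=0, Z=0, W=2, Y=2, U=2) weight 1/64
  (X=0, Z=1, W=1, Y=2, U=2) weight 1/64
  (X=0, Z=1, W=2, Y=2, U=2) weight 1/64
  (X=1, Z=0, W=1, Y=3, U=1) weight 1/384
  (X=1, Z=0, W=1, Y=3, U=4) weight 1/384
  (X=1, Z=0, W=2, Y=3, U=1) weight 1/384
  (X=1, Z=0, W=2, Y=3, U=4) weight 1/384
  (X=2, Z=0, W=1, Y=2, U=3) weight 1/128
  (X=3, Z=0, W=1, Y=3, U=2) weight 1/256
  … 10 more
Group by X:
  weight(X=0) = 1/16
  weight(X=1) = 1/32
  weight(X=2) = 1/32
  weight(X=3) = 1/64
Total weight = 1/16 + 1/32 + 1/32 + 1/64 = 9/64
P(X=0 | obs) = 1/16 / 9/64 = 4/9
P(X=1 | obs) = 1/32 / 9/64 = 2/9
P(X=2 | obs) = 1/32 / 9/64 = 2/9
P(X=3 | obs) = 1/64 / 9/64 = 1/9

P(X = 2 | obs) = 2/9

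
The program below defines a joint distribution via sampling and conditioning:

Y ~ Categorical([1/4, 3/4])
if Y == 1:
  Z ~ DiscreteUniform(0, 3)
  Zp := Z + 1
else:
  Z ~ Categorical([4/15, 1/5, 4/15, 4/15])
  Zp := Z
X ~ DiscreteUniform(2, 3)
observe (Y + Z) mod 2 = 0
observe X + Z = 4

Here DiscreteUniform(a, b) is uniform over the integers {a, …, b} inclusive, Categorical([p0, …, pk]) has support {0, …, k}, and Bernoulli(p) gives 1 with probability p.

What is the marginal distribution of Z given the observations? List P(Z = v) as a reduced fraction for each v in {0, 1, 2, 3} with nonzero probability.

Enumerate traces; 2 have nonzero weight after conditioning:
  (Y=0, Z=2, X=2) weight 1/30
  (Y=1, Z=1, X=3) weight 3/32
Group by Z:
  weight(Z=1) = 3/32
  weight(Z=2) = 1/30
Total weight = 3/32 + 1/30 = 61/480
P(Z=1 | obs) = 3/32 / 61/480 = 45/61
P(Z=2 | obs) = 1/30 / 61/480 = 16/61

P(Z=1) = 45/61, P(Z=2) = 16/61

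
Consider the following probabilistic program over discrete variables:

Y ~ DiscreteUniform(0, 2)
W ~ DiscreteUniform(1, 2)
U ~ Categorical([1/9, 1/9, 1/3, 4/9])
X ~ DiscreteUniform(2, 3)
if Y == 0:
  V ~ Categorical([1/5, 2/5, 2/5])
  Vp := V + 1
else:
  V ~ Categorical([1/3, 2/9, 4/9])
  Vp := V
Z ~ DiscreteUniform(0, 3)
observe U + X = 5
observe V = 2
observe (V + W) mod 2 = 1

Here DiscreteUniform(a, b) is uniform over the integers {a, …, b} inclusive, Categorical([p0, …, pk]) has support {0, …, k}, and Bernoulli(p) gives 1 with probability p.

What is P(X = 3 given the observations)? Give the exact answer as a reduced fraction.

Enumerate traces; 24 have nonzero weight after conditioning:
  (Y=0, W=1, U=2, X=3, V=2, Z=0) weight 1/360
  (Y=0, W=1, U=2, X=3, V=2, Z=1) weight 1/360
  (Y=0, W=1, U=2, X=3, V=2, Z=2) weight 1/360
  (Y=0, W=1, U=2, X=3, V=2, Z=3) weight 1/360
  (Y=0, W=1, U=3, X=2, V=2, Z=0) weight 1/270
  (Y=0, W=1, U=3, X=2, V=2, Z=1) weight 1/270
  (Y=0, W=1, U=3, X=2, V=2, Z=2) weight 1/270
  (Y=0, W=1, U=3, X=2, V=2, Z=3) weight 1/270
  … 16 more
Group by X:
  weight(X=2) = 58/1215
  weight(X=3) = 29/810
Total weight = 58/1215 + 29/810 = 203/2430
P(X=2 | obs) = 58/1215 / 203/2430 = 4/7
P(X=3 | obs) = 29/810 / 203/2430 = 3/7

P(X = 3 | obs) = 3/7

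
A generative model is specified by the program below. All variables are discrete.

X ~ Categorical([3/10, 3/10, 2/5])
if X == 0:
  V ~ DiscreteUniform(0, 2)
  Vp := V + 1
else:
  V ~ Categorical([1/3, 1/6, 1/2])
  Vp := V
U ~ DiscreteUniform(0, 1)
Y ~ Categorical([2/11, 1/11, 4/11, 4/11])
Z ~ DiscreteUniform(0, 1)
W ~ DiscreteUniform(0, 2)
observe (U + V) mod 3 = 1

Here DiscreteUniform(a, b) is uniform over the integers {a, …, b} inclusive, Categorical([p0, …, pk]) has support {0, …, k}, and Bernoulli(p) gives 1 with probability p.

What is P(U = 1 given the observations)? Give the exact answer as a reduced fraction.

P(U = 1 | obs) = 20/33

Enumerate traces; 144 have nonzero weight after conditioning:
  (X=0, V=0, U=1, Y=0, Z=0, W=0) weight 1/660
  (X=0, V=0, U=1, Y=0, Z=0, W=1) weight 1/660
  (X=0, V=0, U=1, Y=0, Z=0, W=2) weight 1/660
  (X=0, V=0, U=1, Y=0, Z=1, W=0) weight 1/660
  (X=0, V=0, U=1, Y=0, Z=1, W=1) weight 1/660
  (X=0, V=0, U=1, Y=0, Z=1, W=2) weight 1/660
  (X=0, V=0, U=1, Y=1, Z=0, W=0) weight 1/1320
  (X=0, V=0, U=1, Y=1, Z=0, W=1) weight 1/1320
  (X=0, V=1, U=0, Y=0, Z=0, W=0) weight 1/660
  … 135 more
Group by U:
  weight(U=0) = 13/120
  weight(U=1) = 1/6
Total weight = 13/120 + 1/6 = 11/40
P(U=0 | obs) = 13/120 / 11/40 = 13/33
P(U=1 | obs) = 1/6 / 11/40 = 20/33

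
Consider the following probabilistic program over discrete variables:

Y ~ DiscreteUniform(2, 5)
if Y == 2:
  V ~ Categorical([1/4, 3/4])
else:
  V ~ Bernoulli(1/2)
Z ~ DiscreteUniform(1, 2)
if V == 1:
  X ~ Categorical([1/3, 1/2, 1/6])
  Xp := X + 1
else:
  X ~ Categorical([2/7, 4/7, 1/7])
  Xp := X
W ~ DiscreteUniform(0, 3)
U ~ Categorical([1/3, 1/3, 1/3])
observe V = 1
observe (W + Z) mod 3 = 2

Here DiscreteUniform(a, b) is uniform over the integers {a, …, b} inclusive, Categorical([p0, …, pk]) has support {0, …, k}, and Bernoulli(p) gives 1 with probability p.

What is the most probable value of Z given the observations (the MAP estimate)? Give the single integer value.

argmax_v P(Z = v | obs) = 2

Enumerate traces; 108 have nonzero weight after conditioning:
  (Y=2, V=1, Z=1, X=0, W=1, U=0) weight 1/384
  (Y=2, V=1, Z=1, X=0, W=1, U=1) weight 1/384
  (Y=2, V=1, Z=1, X=0, W=1, U=2) weight 1/384
  (Y=2, V=1, Z=1, X=1, W=1, U=0) weight 1/256
  (Y=2, V=1, Z=1, X=1, W=1, U=1) weight 1/256
  (Y=2, V=1, Z=1, X=1, W=1, U=2) weight 1/256
  (Y=2, V=1, Z=1, X=2, W=1, U=0) weight 1/768
  (Y=2, V=1, Z=1, X=2, W=1, U=1) weight 1/768
  (Y=2, V=1, Z=2, X=0, W=0, U=0) weight 1/384
  … 99 more
Group by Z:
  weight(Z=1) = 9/128
  weight(Z=2) = 9/64
Total weight = 9/128 + 9/64 = 27/128
P(Z=1 | obs) = 9/128 / 27/128 = 1/3
P(Z=2 | obs) = 9/64 / 27/128 = 2/3
argmax = 2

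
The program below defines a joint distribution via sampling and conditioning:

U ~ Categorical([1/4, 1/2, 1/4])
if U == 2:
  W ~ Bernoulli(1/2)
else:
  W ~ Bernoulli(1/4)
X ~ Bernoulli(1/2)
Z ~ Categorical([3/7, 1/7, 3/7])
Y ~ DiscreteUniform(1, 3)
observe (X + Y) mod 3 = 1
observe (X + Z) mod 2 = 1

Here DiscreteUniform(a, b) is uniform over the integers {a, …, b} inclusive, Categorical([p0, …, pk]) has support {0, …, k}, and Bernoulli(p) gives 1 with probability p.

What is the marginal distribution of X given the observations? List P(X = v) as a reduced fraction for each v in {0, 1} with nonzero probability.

Enumerate traces; 18 have nonzero weight after conditioning:
  (U=0, W=0, X=0, Z=1, Y=1) weight 1/224
  (U=0, W=0, X=1, Z=0, Y=3) weight 3/224
  (U=0, W=0, X=1, Z=2, Y=3) weight 3/224
  (U=0, W=1, X=0, Z=1, Y=1) weight 1/672
  (U=0, W=1, X=1, Z=0, Y=3) weight 1/224
  (U=0, W=1, X=1, Z=2, Y=3) weight 1/224
  (U=1, W=0, X=0, Z=1, Y=1) weight 1/112
  (U=1, W=0, X=1, Z=0, Y=3) weight 3/112
  … 10 more
Group by X:
  weight(X=0) = 1/42
  weight(X=1) = 1/7
Total weight = 1/42 + 1/7 = 1/6
P(X=0 | obs) = 1/42 / 1/6 = 1/7
P(X=1 | obs) = 1/7 / 1/6 = 6/7

P(X=0) = 1/7, P(X=1) = 6/7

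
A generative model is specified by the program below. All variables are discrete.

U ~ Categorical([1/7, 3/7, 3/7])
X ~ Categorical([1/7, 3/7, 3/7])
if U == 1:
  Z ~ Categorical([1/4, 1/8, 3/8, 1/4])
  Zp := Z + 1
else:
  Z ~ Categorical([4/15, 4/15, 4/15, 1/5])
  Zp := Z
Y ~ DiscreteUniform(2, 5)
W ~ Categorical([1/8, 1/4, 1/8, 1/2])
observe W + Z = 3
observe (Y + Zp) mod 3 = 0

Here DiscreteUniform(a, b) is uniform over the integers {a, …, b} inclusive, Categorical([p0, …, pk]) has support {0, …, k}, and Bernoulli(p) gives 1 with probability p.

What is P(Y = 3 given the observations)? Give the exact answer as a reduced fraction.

Enumerate traces; 48 have nonzero weight after conditioning:
  (U=0, X=0, Z=0, Y=3, W=3) weight 1/1470
  (U=0, X=0, Z=1, Y=2, W=2) weight 1/5880
  (U=0, X=0, Z=1, Y=5, W=2) weight 1/5880
  (U=0, X=0, Z=2, Y=4, W=1) weight 1/2940
  (U=0, X=0, Z=3, Y=3, W=0) weight 1/7840
  (U=0, X=1, Z=0, Y=3, W=3) weight 1/490
  (U=0, X=1, Z=1, Y=2, W=2) weight 1/1960
  (U=0, X=1, Z=1, Y=5, W=2) weight 1/1960
  … 40 more
Group by Y:
  weight(Y=2) = 289/13440
  weight(Y=3) = 439/13440
  weight(Y=4) = 43/3840
  weight(Y=5) = 289/13440
Total weight = 289/13440 + 439/13440 + 43/3840 + 289/13440 = 467/5376
P(Y=2 | obs) = 289/13440 / 467/5376 = 578/2335
P(Y=3 | obs) = 439/13440 / 467/5376 = 878/2335
P(Y=4 | obs) = 43/3840 / 467/5376 = 301/2335
P(Y=5 | obs) = 289/13440 / 467/5376 = 578/2335

P(Y = 3 | obs) = 878/2335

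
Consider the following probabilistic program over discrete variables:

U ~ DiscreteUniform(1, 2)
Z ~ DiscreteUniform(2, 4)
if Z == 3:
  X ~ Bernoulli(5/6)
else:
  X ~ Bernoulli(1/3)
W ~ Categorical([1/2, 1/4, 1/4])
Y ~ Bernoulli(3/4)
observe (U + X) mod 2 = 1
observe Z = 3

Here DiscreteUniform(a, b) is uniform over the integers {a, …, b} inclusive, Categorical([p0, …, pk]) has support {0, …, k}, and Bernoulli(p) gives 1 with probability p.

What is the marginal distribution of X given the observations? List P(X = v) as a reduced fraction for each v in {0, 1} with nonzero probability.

P(X=0) = 1/6, P(X=1) = 5/6

Enumerate traces; 12 have nonzero weight after conditioning:
  (U=1, Z=3, X=0, W=0, Y=0) weight 1/288
  (U=1, Z=3, X=0, W=0, Y=1) weight 1/96
  (U=1, Z=3, X=0, W=1, Y=0) weight 1/576
  (U=1, Z=3, X=0, W=1, Y=1) weight 1/192
  (U=1, Z=3, X=0, W=2, Y=0) weight 1/576
  (U=1, Z=3, X=0, W=2, Y=1) weight 1/192
  (U=2, Z=3, X=1, W=0, Y=0) weight 5/288
  (U=2, Z=3, X=1, W=0, Y=1) weight 5/96
  … 4 more
Group by X:
  weight(X=0) = 1/36
  weight(X=1) = 5/36
Total weight = 1/36 + 5/36 = 1/6
P(X=0 | obs) = 1/36 / 1/6 = 1/6
P(X=1 | obs) = 5/36 / 1/6 = 5/6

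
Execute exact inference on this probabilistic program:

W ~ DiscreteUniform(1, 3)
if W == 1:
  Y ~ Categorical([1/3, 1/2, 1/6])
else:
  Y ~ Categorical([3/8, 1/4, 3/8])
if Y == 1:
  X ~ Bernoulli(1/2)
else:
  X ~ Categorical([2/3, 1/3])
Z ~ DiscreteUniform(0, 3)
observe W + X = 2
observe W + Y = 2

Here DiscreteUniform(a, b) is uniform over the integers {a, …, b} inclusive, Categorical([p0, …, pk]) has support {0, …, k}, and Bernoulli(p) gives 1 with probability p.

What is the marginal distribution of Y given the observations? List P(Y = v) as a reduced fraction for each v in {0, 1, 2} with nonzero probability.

Enumerate traces; 8 have nonzero weight after conditioning:
  (W=1, Y=1, X=1, Z=0) weight 1/48
  (W=1, Y=1, X=1, Z=1) weight 1/48
  (W=1, Y=1, X=1, Z=2) weight 1/48
  (W=1, Y=1, X=1, Z=3) weight 1/48
  (W=2, Y=0, X=0, Z=0) weight 1/48
  (W=2, Y=0, X=0, Z=1) weight 1/48
  (W=2, Y=0, X=0, Z=2) weight 1/48
  (W=2, Y=0, X=0, Z=3) weight 1/48
Group by Y:
  weight(Y=0) = 1/12
  weight(Y=1) = 1/12
Total weight = 1/12 + 1/12 = 1/6
P(Y=0 | obs) = 1/12 / 1/6 = 1/2
P(Y=1 | obs) = 1/12 / 1/6 = 1/2

P(Y=0) = 1/2, P(Y=1) = 1/2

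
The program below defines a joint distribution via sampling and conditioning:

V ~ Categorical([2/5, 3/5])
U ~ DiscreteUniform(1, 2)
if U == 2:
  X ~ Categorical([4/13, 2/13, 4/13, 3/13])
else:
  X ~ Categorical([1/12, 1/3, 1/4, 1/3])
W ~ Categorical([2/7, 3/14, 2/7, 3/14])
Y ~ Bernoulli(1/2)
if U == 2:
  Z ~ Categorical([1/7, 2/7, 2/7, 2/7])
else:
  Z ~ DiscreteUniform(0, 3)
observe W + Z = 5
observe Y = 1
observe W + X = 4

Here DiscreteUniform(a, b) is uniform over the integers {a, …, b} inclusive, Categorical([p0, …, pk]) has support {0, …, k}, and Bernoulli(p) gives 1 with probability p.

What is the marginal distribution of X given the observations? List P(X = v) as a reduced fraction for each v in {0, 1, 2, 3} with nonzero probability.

Enumerate traces; 8 have nonzero weight after conditioning:
  (V=0, U=1, X=1, W=3, Y=1, Z=2) weight 1/560
  (V=0, U=1, X=2, W=2, Y=1, Z=3) weight 1/560
  (V=0, U=2, X=1, W=3, Y=1, Z=2) weight 3/3185
  (V=0, U=2, X=2, W=2, Y=1, Z=3) weight 8/3185
  (V=1, U=1, X=1, W=3, Y=1, Z=2) weight 3/1120
  (V=1, U=1, X=2, W=2, Y=1, Z=3) weight 3/1120
  (V=1, U=2, X=1, W=3, Y=1, Z=2) weight 9/6370
  (V=1, U=2, X=2, W=2, Y=1, Z=3) weight 12/3185
Group by X:
  weight(X=1) = 139/20384
  weight(X=2) = 219/20384
Total weight = 139/20384 + 219/20384 = 179/10192
P(X=1 | obs) = 139/20384 / 179/10192 = 139/358
P(X=2 | obs) = 219/20384 / 179/10192 = 219/358

P(X=1) = 139/358, P(X=2) = 219/358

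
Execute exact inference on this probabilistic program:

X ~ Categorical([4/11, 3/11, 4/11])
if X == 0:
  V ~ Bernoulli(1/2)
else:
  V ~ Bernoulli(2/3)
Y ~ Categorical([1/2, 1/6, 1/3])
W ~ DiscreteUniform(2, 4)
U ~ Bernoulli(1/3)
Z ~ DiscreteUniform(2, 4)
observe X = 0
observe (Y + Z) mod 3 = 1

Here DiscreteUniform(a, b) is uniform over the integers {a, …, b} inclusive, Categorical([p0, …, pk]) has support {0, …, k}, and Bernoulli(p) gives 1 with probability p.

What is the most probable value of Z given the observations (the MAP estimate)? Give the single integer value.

Enumerate traces; 36 have nonzero weight after conditioning:
  (X=0, V=0, Y=0, W=2, U=0, Z=4) weight 2/297
  (X=0, V=0, Y=0, W=2, U=1, Z=4) weight 1/297
  (X=0, V=0, Y=0, W=3, U=0, Z=4) weight 2/297
  (X=0, V=0, Y=0, W=3, U=1, Z=4) weight 1/297
  (X=0, V=0, Y=0, W=4, U=0, Z=4) weight 2/297
  (X=0, V=0, Y=0, W=4, U=1, Z=4) weight 1/297
  (X=0, V=0, Y=1, W=2, U=0, Z=3) weight 2/891
  (X=0, V=0, Y=1, W=2, U=1, Z=3) weight 1/891
  (X=0, V=0, Y=2, W=2, U=0, Z=2) weight 4/891
  … 27 more
Group by Z:
  weight(Z=2) = 4/99
  weight(Z=3) = 2/99
  weight(Z=4) = 2/33
Total weight = 4/99 + 2/99 + 2/33 = 4/33
P(Z=2 | obs) = 4/99 / 4/33 = 1/3
P(Z=3 | obs) = 2/99 / 4/33 = 1/6
P(Z=4 | obs) = 2/33 / 4/33 = 1/2
argmax = 4

argmax_v P(Z = v | obs) = 4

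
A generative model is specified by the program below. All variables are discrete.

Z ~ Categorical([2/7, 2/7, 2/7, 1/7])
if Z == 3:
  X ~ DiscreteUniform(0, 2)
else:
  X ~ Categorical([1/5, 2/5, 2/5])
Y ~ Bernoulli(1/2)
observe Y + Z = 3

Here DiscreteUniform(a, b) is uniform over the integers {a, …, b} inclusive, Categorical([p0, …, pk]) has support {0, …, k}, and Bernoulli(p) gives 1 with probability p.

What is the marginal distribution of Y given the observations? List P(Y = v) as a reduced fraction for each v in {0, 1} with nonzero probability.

P(Y=0) = 1/3, P(Y=1) = 2/3

Enumerate traces; 6 have nonzero weight after conditioning:
  (Z=2, X=0, Y=1) weight 1/35
  (Z=2, X=1, Y=1) weight 2/35
  (Z=2, X=2, Y=1) weight 2/35
  (Z=3, X=0, Y=0) weight 1/42
  (Z=3, X=1, Y=0) weight 1/42
  (Z=3, X=2, Y=0) weight 1/42
Group by Y:
  weight(Y=0) = 1/14
  weight(Y=1) = 1/7
Total weight = 1/14 + 1/7 = 3/14
P(Y=0 | obs) = 1/14 / 3/14 = 1/3
P(Y=1 | obs) = 1/7 / 3/14 = 2/3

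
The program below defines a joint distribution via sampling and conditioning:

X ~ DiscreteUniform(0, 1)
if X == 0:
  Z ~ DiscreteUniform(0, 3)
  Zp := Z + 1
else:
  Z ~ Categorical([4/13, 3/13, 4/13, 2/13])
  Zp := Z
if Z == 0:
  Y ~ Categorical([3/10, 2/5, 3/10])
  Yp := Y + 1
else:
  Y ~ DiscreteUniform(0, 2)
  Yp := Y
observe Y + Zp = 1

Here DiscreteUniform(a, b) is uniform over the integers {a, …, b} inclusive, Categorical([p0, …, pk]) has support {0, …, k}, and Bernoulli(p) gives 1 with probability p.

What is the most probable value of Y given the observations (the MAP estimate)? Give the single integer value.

argmax_v P(Y = v | obs) = 0

Enumerate traces; 3 have nonzero weight after conditioning:
  (X=0, Z=0, Y=0) weight 3/80
  (X=1, Z=0, Y=1) weight 4/65
  (X=1, Z=1, Y=0) weight 1/26
Group by Y:
  weight(Y=0) = 79/1040
  weight(Y=1) = 4/65
Total weight = 79/1040 + 4/65 = 11/80
P(Y=0 | obs) = 79/1040 / 11/80 = 79/143
P(Y=1 | obs) = 4/65 / 11/80 = 64/143
argmax = 0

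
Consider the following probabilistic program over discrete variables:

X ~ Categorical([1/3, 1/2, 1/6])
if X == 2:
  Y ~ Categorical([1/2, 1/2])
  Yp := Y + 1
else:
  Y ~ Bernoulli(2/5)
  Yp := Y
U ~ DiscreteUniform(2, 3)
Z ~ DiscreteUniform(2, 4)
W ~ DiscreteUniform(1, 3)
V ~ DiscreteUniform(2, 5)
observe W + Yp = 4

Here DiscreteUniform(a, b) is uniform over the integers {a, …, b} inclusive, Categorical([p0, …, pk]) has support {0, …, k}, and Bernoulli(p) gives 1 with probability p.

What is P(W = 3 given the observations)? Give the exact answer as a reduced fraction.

P(W = 3 | obs) = 5/6

Enumerate traces; 96 have nonzero weight after conditioning:
  (X=0, Y=1, U=2, Z=2, W=3, V=2) weight 1/540
  (X=0, Y=1, U=2, Z=2, W=3, V=3) weight 1/540
  (X=0, Y=1, U=2, Z=2, W=3, V=4) weight 1/540
  (X=0, Y=1, U=2, Z=2, W=3, V=5) weight 1/540
  (X=0, Y=1, U=2, Z=3, W=3, V=2) weight 1/540
  (X=0, Y=1, U=2, Z=3, W=3, V=3) weight 1/540
  (X=0, Y=1, U=2, Z=3, W=3, V=4) weight 1/540
  (X=0, Y=1, U=2, Z=3, W=3, V=5) weight 1/540
  (X=2, Y=1, U=2, Z=2, W=2, V=2) weight 1/864
  … 87 more
Group by W:
  weight(W=2) = 1/36
  weight(W=3) = 5/36
Total weight = 1/36 + 5/36 = 1/6
P(W=2 | obs) = 1/36 / 1/6 = 1/6
P(W=3 | obs) = 5/36 / 1/6 = 5/6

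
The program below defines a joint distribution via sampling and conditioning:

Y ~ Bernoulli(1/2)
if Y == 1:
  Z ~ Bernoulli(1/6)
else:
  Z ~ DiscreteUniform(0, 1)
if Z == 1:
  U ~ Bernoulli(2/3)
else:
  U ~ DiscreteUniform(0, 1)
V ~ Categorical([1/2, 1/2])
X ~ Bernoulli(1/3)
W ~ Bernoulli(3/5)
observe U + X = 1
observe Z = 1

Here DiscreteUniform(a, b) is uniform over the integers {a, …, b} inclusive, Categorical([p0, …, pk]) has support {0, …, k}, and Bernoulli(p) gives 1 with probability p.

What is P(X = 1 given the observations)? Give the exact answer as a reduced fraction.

Enumerate traces; 16 have nonzero weight after conditioning:
  (Y=0, Z=1, U=0, V=0, X=1, W=0) weight 1/180
  (Y=0, Z=1, U=0, V=0, X=1, W=1) weight 1/120
  (Y=0, Z=1, U=0, V=1, X=1, W=0) weight 1/180
  (Y=0, Z=1, U=0, V=1, X=1, W=1) weight 1/120
  (Y=0, Z=1, U=1, V=0, X=0, W=0) weight 1/45
  (Y=0, Z=1, U=1, V=0, X=0, W=1) weight 1/30
  (Y=0, Z=1, U=1, V=1, X=0, W=0) weight 1/45
  (Y=0, Z=1, U=1, V=1, X=0, W=1) weight 1/30
  … 8 more
Group by X:
  weight(X=0) = 4/27
  weight(X=1) = 1/27
Total weight = 4/27 + 1/27 = 5/27
P(X=0 | obs) = 4/27 / 5/27 = 4/5
P(X=1 | obs) = 1/27 / 5/27 = 1/5

P(X = 1 | obs) = 1/5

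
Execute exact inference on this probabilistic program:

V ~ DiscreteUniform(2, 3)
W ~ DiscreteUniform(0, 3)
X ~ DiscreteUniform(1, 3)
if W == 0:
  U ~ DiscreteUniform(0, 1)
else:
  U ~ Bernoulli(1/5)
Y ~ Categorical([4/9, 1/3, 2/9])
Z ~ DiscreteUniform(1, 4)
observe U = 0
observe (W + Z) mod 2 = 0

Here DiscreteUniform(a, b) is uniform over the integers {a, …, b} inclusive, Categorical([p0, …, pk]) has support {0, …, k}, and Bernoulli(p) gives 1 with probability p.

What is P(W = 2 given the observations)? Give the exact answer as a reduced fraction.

Enumerate traces; 144 have nonzero weight after conditioning:
  (V=2, W=0, X=1, U=0, Y=0, Z=2) weight 1/432
  (V=2, W=0, X=1, U=0, Y=0, Z=4) weight 1/432
  (V=2, W=0, X=1, U=0, Y=1, Z=2) weight 1/576
  (V=2, W=0, X=1, U=0, Y=1, Z=4) weight 1/576
  (V=2, W=0, X=1, U=0, Y=2, Z=2) weight 1/864
  (V=2, W=0, X=1, U=0, Y=2, Z=4) weight 1/864
  (V=2, W=0, X=2, U=0, Y=0, Z=2) weight 1/432
  (V=2, W=0, X=2, U=0, Y=0, Z=4) weight 1/432
  (V=2, W=1, X=1, U=0, Y=0, Z=1) weight 1/270
  (V=2, W=2, X=1, U=0, Y=0, Z=2) weight 1/270
  … 134 more
Group by W:
  weight(W=0) = 1/16
  weight(W=1) = 1/10
  weight(W=2) = 1/10
  weight(W=3) = 1/10
Total weight = 1/16 + 1/10 + 1/10 + 1/10 = 29/80
P(W=0 | obs) = 1/16 / 29/80 = 5/29
P(W=1 | obs) = 1/10 / 29/80 = 8/29
P(W=2 | obs) = 1/10 / 29/80 = 8/29
P(W=3 | obs) = 1/10 / 29/80 = 8/29

P(W = 2 | obs) = 8/29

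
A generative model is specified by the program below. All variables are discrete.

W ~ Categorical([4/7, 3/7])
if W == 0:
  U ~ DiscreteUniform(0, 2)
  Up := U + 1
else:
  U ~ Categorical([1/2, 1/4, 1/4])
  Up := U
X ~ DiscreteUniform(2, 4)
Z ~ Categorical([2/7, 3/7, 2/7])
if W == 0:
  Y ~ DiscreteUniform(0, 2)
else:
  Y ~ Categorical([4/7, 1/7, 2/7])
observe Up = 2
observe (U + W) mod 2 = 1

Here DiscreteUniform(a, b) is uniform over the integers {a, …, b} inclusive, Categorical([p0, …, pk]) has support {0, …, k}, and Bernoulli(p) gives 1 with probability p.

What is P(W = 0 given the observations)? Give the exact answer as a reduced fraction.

P(W = 0 | obs) = 16/25

Enumerate traces; 54 have nonzero weight after conditioning:
  (W=0, U=1, X=2, Z=0, Y=0) weight 8/1323
  (W=0, U=1, X=2, Z=0, Y=1) weight 8/1323
  (W=0, U=1, X=2, Z=0, Y=2) weight 8/1323
  (W=0, U=1, X=2, Z=1, Y=0) weight 4/441
  (W=0, U=1, X=2, Z=1, Y=1) weight 4/441
  (W=0, U=1, X=2, Z=1, Y=2) weight 4/441
  (W=0, U=1, X=2, Z=2, Y=0) weight 8/1323
  (W=0, U=1, X=2, Z=2, Y=1) weight 8/1323
  (W=1, U=2, X=2, Z=0, Y=0) weight 2/343
  … 45 more
Group by W:
  weight(W=0) = 4/21
  weight(W=1) = 3/28
Total weight = 4/21 + 3/28 = 25/84
P(W=0 | obs) = 4/21 / 25/84 = 16/25
P(W=1 | obs) = 3/28 / 25/84 = 9/25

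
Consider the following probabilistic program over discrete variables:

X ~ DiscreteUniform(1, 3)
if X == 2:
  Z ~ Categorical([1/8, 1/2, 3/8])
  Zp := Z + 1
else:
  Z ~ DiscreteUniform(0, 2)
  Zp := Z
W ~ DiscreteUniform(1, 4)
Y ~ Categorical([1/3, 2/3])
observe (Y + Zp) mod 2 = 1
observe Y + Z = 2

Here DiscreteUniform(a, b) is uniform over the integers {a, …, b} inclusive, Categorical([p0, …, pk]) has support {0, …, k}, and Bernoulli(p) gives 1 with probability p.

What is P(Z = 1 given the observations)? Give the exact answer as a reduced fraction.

P(Z = 1 | obs) = 8/11

Enumerate traces; 8 have nonzero weight after conditioning:
  (X=2, Z=1, W=1, Y=1) weight 1/36
  (X=2, Z=1, W=2, Y=1) weight 1/36
  (X=2, Z=1, W=3, Y=1) weight 1/36
  (X=2, Z=1, W=4, Y=1) weight 1/36
  (X=2, Z=2, W=1, Y=0) weight 1/96
  (X=2, Z=2, W=2, Y=0) weight 1/96
  (X=2, Z=2, W=3, Y=0) weight 1/96
  (X=2, Z=2, W=4, Y=0) weight 1/96
Group by Z:
  weight(Z=1) = 1/9
  weight(Z=2) = 1/24
Total weight = 1/9 + 1/24 = 11/72
P(Z=1 | obs) = 1/9 / 11/72 = 8/11
P(Z=2 | obs) = 1/24 / 11/72 = 3/11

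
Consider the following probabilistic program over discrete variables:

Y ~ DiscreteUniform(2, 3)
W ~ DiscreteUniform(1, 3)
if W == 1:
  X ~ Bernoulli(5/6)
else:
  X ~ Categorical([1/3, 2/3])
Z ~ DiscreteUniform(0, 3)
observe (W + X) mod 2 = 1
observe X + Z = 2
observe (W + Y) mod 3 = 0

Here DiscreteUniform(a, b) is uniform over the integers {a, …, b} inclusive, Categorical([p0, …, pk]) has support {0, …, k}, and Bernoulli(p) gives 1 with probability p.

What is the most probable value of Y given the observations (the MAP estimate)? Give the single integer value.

argmax_v P(Y = v | obs) = 3

Enumerate traces; 2 have nonzero weight after conditioning:
  (Y=2, W=1, X=0, Z=2) weight 1/144
  (Y=3, W=3, X=0, Z=2) weight 1/72
Group by Y:
  weight(Y=2) = 1/144
  weight(Y=3) = 1/72
Total weight = 1/144 + 1/72 = 1/48
P(Y=2 | obs) = 1/144 / 1/48 = 1/3
P(Y=3 | obs) = 1/72 / 1/48 = 2/3
argmax = 3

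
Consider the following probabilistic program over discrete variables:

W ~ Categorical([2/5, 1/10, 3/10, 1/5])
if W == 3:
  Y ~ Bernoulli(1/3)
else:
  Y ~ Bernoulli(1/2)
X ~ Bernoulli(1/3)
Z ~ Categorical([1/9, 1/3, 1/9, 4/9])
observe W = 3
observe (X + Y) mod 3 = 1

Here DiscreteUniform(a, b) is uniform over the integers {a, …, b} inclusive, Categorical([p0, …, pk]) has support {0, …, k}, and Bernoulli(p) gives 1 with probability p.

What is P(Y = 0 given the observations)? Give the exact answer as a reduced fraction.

P(Y = 0 | obs) = 1/2

Enumerate traces; 8 have nonzero weight after conditioning:
  (W=3, Y=0, X=1, Z=0) weight 2/405
  (W=3, Y=0, X=1, Z=1) weight 2/135
  (W=3, Y=0, X=1, Z=2) weight 2/405
  (W=3, Y=0, X=1, Z=3) weight 8/405
  (W=3, Y=1, X=0, Z=0) weight 2/405
  (W=3, Y=1, X=0, Z=1) weight 2/135
  (W=3, Y=1, X=0, Z=2) weight 2/405
  (W=3, Y=1, X=0, Z=3) weight 8/405
Group by Y:
  weight(Y=0) = 2/45
  weight(Y=1) = 2/45
Total weight = 2/45 + 2/45 = 4/45
P(Y=0 | obs) = 2/45 / 4/45 = 1/2
P(Y=1 | obs) = 2/45 / 4/45 = 1/2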